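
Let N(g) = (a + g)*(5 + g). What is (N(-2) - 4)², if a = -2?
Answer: 256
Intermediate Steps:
N(g) = (-2 + g)*(5 + g)
(N(-2) - 4)² = ((-10 + (-2)² + 3*(-2)) - 4)² = ((-10 + 4 - 6) - 4)² = (-12 - 4)² = (-16)² = 256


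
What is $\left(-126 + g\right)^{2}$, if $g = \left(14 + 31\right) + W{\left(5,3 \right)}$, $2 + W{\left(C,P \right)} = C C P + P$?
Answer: $25$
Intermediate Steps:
$W{\left(C,P \right)} = -2 + P + P C^{2}$ ($W{\left(C,P \right)} = -2 + \left(C C P + P\right) = -2 + \left(C^{2} P + P\right) = -2 + \left(P C^{2} + P\right) = -2 + \left(P + P C^{2}\right) = -2 + P + P C^{2}$)
$g = 121$ ($g = \left(14 + 31\right) + \left(-2 + 3 + 3 \cdot 5^{2}\right) = 45 + \left(-2 + 3 + 3 \cdot 25\right) = 45 + \left(-2 + 3 + 75\right) = 45 + 76 = 121$)
$\left(-126 + g\right)^{2} = \left(-126 + 121\right)^{2} = \left(-5\right)^{2} = 25$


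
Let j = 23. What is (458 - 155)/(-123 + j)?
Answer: -303/100 ≈ -3.0300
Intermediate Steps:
(458 - 155)/(-123 + j) = (458 - 155)/(-123 + 23) = 303/(-100) = 303*(-1/100) = -303/100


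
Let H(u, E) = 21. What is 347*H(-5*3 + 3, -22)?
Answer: 7287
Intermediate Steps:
347*H(-5*3 + 3, -22) = 347*21 = 7287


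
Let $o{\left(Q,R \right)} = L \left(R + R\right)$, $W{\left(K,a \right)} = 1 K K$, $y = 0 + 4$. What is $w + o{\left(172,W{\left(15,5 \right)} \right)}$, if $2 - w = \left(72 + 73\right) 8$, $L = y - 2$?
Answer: $-258$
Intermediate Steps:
$y = 4$
$W{\left(K,a \right)} = K^{2}$ ($W{\left(K,a \right)} = K K = K^{2}$)
$L = 2$ ($L = 4 - 2 = 2$)
$o{\left(Q,R \right)} = 4 R$ ($o{\left(Q,R \right)} = 2 \left(R + R\right) = 2 \cdot 2 R = 4 R$)
$w = -1158$ ($w = 2 - \left(72 + 73\right) 8 = 2 - 145 \cdot 8 = 2 - 1160 = -1158$)
$w + o{\left(172,W{\left(15,5 \right)} \right)} = -1158 + 4 \cdot 15^{2} = -1158 + 4 \cdot 225 = -1158 + 900 = -258$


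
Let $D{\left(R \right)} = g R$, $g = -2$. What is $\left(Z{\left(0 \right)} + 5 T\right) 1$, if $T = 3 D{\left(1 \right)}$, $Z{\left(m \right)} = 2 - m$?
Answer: $-28$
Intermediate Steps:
$D{\left(R \right)} = - 2 R$
$T = -6$ ($T = 3 \left(\left(-2\right) 1\right) = 3 \left(-2\right) = -6$)
$\left(Z{\left(0 \right)} + 5 T\right) 1 = \left(\left(2 - 0\right) + 5 \left(-6\right)\right) 1 = \left(\left(2 + 0\right) - 30\right) 1 = \left(2 - 30\right) 1 = \left(-28\right) 1 = -28$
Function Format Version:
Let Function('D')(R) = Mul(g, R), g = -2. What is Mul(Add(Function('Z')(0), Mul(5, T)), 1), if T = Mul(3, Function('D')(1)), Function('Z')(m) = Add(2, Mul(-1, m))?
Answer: -28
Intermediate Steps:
Function('D')(R) = Mul(-2, R)
T = -6 (T = Mul(3, Mul(-2, 1)) = Mul(3, -2) = -6)
Mul(Add(Function('Z')(0), Mul(5, T)), 1) = Mul(Add(Add(2, Mul(-1, 0)), Mul(5, -6)), 1) = Mul(Add(Add(2, 0), -30), 1) = Mul(Add(2, -30), 1) = Mul(-28, 1) = -28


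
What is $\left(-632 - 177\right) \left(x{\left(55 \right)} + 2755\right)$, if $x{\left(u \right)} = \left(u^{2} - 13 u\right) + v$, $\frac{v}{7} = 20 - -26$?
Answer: $-4358083$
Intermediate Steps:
$v = 322$ ($v = 7 \left(20 - -26\right) = 7 \left(20 + 26\right) = 7 \cdot 46 = 322$)
$x{\left(u \right)} = 322 + u^{2} - 13 u$ ($x{\left(u \right)} = \left(u^{2} - 13 u\right) + 322 = 322 + u^{2} - 13 u$)
$\left(-632 - 177\right) \left(x{\left(55 \right)} + 2755\right) = \left(-632 - 177\right) \left(\left(322 + 55^{2} - 715\right) + 2755\right) = - 809 \left(\left(322 + 3025 - 715\right) + 2755\right) = - 809 \left(2632 + 2755\right) = \left(-809\right) 5387 = -4358083$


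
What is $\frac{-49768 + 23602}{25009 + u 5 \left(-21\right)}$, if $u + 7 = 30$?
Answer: $- \frac{13083}{11297} \approx -1.1581$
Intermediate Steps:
$u = 23$ ($u = -7 + 30 = 23$)
$\frac{-49768 + 23602}{25009 + u 5 \left(-21\right)} = \frac{-49768 + 23602}{25009 + 23 \cdot 5 \left(-21\right)} = - \frac{26166}{25009 + 115 \left(-21\right)} = - \frac{26166}{25009 - 2415} = - \frac{26166}{22594} = \left(-26166\right) \frac{1}{22594} = - \frac{13083}{11297}$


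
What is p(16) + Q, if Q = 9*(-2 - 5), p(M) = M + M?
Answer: -31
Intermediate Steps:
p(M) = 2*M
Q = -63 (Q = 9*(-7) = -63)
p(16) + Q = 2*16 - 63 = 32 - 63 = -31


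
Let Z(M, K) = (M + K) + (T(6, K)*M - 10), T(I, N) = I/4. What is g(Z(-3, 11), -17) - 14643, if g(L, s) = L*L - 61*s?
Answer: -54255/4 ≈ -13564.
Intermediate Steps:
T(I, N) = I/4 (T(I, N) = I*(1/4) = I/4)
Z(M, K) = -10 + K + 5*M/2 (Z(M, K) = (M + K) + (((1/4)*6)*M - 10) = (K + M) + (3*M/2 - 10) = (K + M) + (-10 + 3*M/2) = -10 + K + 5*M/2)
g(L, s) = L**2 - 61*s
g(Z(-3, 11), -17) - 14643 = ((-10 + 11 + (5/2)*(-3))**2 - 61*(-17)) - 14643 = ((-10 + 11 - 15/2)**2 + 1037) - 14643 = ((-13/2)**2 + 1037) - 14643 = (169/4 + 1037) - 14643 = 4317/4 - 14643 = -54255/4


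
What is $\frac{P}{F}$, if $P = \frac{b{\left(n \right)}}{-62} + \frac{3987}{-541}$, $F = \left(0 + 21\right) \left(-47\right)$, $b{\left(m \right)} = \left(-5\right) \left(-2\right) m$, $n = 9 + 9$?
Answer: $\frac{57429}{5517659} \approx 0.010408$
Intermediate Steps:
$n = 18$
$b{\left(m \right)} = 10 m$
$F = -987$ ($F = 21 \left(-47\right) = -987$)
$P = - \frac{172287}{16771}$ ($P = \frac{10 \cdot 18}{-62} + \frac{3987}{-541} = 180 \left(- \frac{1}{62}\right) + 3987 \left(- \frac{1}{541}\right) = - \frac{90}{31} - \frac{3987}{541} = - \frac{172287}{16771} \approx -10.273$)
$\frac{P}{F} = - \frac{172287}{16771 \left(-987\right)} = \left(- \frac{172287}{16771}\right) \left(- \frac{1}{987}\right) = \frac{57429}{5517659}$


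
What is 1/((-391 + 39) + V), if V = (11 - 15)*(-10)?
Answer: -1/312 ≈ -0.0032051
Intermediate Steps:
V = 40 (V = -4*(-10) = 40)
1/((-391 + 39) + V) = 1/((-391 + 39) + 40) = 1/(-352 + 40) = 1/(-312) = -1/312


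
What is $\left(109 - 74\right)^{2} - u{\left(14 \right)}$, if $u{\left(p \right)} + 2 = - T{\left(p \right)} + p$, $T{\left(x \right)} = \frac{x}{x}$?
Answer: $1214$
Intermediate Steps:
$T{\left(x \right)} = 1$
$u{\left(p \right)} = -3 + p$ ($u{\left(p \right)} = -2 + \left(\left(-1\right) 1 + p\right) = -2 + \left(-1 + p\right) = -3 + p$)
$\left(109 - 74\right)^{2} - u{\left(14 \right)} = \left(109 - 74\right)^{2} - \left(-3 + 14\right) = 35^{2} - 11 = 1225 - 11 = 1214$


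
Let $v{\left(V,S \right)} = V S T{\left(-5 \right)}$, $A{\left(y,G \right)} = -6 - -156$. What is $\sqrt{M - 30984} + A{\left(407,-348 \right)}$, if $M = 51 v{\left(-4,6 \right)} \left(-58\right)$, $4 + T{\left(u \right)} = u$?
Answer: $150 + 2 i \sqrt{167478} \approx 150.0 + 818.48 i$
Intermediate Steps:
$A{\left(y,G \right)} = 150$ ($A{\left(y,G \right)} = -6 + 156 = 150$)
$T{\left(u \right)} = -4 + u$
$v{\left(V,S \right)} = - 9 S V$ ($v{\left(V,S \right)} = V S \left(-4 - 5\right) = S V \left(-9\right) = - 9 S V$)
$M = -638928$ ($M = 51 \left(\left(-9\right) 6 \left(-4\right)\right) \left(-58\right) = 51 \cdot 216 \left(-58\right) = 11016 \left(-58\right) = -638928$)
$\sqrt{M - 30984} + A{\left(407,-348 \right)} = \sqrt{-638928 - 30984} + 150 = \sqrt{-669912} + 150 = 2 i \sqrt{167478} + 150 = 150 + 2 i \sqrt{167478}$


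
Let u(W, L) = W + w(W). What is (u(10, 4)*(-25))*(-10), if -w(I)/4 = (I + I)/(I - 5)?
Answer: -1500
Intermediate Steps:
w(I) = -8*I/(-5 + I) (w(I) = -4*(I + I)/(I - 5) = -4*2*I/(-5 + I) = -8*I/(-5 + I))
u(W, L) = W - 8*W/(-5 + W)
(u(10, 4)*(-25))*(-10) = ((10*(-13 + 10)/(-5 + 10))*(-25))*(-10) = ((10*(-3)/5)*(-25))*(-10) = ((10*(⅕)*(-3))*(-25))*(-10) = -6*(-25)*(-10) = 150*(-10) = -1500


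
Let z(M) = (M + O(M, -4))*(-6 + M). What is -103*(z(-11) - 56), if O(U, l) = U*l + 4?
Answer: 70555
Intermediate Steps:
O(U, l) = 4 + U*l
z(M) = (-6 + M)*(4 - 3*M) (z(M) = (M + (4 + M*(-4)))*(-6 + M) = (M + (4 - 4*M))*(-6 + M) = (4 - 3*M)*(-6 + M) = (-6 + M)*(4 - 3*M))
-103*(z(-11) - 56) = -103*((-24 - 3*(-11)**2 + 22*(-11)) - 56) = -103*((-24 - 3*121 - 242) - 56) = -103*((-24 - 363 - 242) - 56) = -103*(-629 - 56) = -103*(-685) = 70555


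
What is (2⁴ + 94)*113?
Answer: 12430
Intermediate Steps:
(2⁴ + 94)*113 = (16 + 94)*113 = 110*113 = 12430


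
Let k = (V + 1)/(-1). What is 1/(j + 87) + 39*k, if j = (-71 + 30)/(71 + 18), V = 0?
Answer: -300289/7702 ≈ -38.988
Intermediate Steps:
j = -41/89 ≈ -0.46067
k = -1 (k = (0 + 1)/(-1) = -1*1 = -1)
1/(j + 87) + 39*k = 1/(-41/89 + 87) + 39*(-1) = 1/(7702/89) - 39 = 89/7702 - 39 = -300289/7702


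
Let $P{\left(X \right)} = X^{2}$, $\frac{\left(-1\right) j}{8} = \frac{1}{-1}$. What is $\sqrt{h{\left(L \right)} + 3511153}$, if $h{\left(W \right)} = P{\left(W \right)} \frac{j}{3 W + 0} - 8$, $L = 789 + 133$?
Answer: $\frac{\sqrt{31622433}}{3} \approx 1874.5$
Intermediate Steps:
$j = 8$ ($j = - \frac{8}{-1} = \left(-8\right) \left(-1\right) = 8$)
$L = 922$
$h{\left(W \right)} = -8 + \frac{8 W}{3}$ ($h{\left(W \right)} = W^{2} \frac{8}{3 W + 0} - 8 = W^{2} \frac{8}{3 W} - 8 = \frac{8 W}{3} - 8 = -8 + \frac{8 W}{3}$)
$\sqrt{h{\left(L \right)} + 3511153} = \sqrt{\left(-8 + \frac{8}{3} \cdot 922\right) + 3511153} = \sqrt{\left(-8 + \frac{7376}{3}\right) + 3511153} = \sqrt{\frac{7352}{3} + 3511153} = \sqrt{\frac{10540811}{3}} = \frac{\sqrt{31622433}}{3}$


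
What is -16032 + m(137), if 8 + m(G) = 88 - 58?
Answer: -16010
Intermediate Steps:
m(G) = 22 (m(G) = -8 + (88 - 58) = -8 + 30 = 22)
-16032 + m(137) = -16032 + 22 = -16010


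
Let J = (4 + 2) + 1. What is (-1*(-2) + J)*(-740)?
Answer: -6660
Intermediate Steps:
J = 7 (J = 6 + 1 = 7)
(-1*(-2) + J)*(-740) = (-1*(-2) + 7)*(-740) = (2 + 7)*(-740) = 9*(-740) = -6660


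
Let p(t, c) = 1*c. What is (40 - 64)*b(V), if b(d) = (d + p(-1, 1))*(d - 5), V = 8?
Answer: -648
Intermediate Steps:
p(t, c) = c
b(d) = (1 + d)*(-5 + d) (b(d) = (d + 1)*(d - 5) = (1 + d)*(-5 + d))
(40 - 64)*b(V) = (40 - 64)*(-5 + 8² - 4*8) = -24*(-5 + 64 - 32) = -24*27 = -648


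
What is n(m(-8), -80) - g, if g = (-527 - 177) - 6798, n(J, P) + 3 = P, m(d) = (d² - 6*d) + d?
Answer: 7419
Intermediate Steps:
m(d) = d² - 5*d
n(J, P) = -3 + P
g = -7502 (g = -704 - 6798 = -7502)
n(m(-8), -80) - g = (-3 - 80) - 1*(-7502) = -83 + 7502 = 7419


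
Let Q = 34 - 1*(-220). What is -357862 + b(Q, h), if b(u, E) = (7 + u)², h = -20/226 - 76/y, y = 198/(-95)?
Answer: -289741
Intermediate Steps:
y = -198/95 (y = 198*(-1/95) = -198/95 ≈ -2.0842)
Q = 254 (Q = 34 + 220 = 254)
h = 406940/11187 (h = -20/226 - 76/(-198/95) = -20*1/226 - 76*(-95/198) = -10/113 + 3610/99 = 406940/11187 ≈ 36.376)
-357862 + b(Q, h) = -357862 + (7 + 254)² = -357862 + 261² = -357862 + 68121 = -289741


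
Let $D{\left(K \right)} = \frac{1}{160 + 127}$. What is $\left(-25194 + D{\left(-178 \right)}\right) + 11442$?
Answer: $- \frac{3946823}{287} \approx -13752.0$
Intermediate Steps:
$D{\left(K \right)} = \frac{1}{287}$
$\left(-25194 + D{\left(-178 \right)}\right) + 11442 = \left(-25194 + \frac{1}{287}\right) + 11442 = - \frac{7230677}{287} + 11442 = - \frac{3946823}{287}$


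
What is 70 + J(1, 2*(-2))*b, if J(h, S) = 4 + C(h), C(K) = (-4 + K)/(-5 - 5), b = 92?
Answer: 2328/5 ≈ 465.60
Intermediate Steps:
C(K) = ⅖ - K/10 (C(K) = (-4 + K)/(-10) = (-4 + K)*(-⅒) = ⅖ - K/10)
J(h, S) = 22/5 - h/10 (J(h, S) = 4 + (⅖ - h/10) = 22/5 - h/10)
70 + J(1, 2*(-2))*b = 70 + (22/5 - ⅒*1)*92 = 70 + (22/5 - ⅒)*92 = 70 + (43/10)*92 = 70 + 1978/5 = 2328/5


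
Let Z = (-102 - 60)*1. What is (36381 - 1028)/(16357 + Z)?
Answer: 35353/16195 ≈ 2.1830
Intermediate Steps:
Z = -162 (Z = -162*1 = -162)
(36381 - 1028)/(16357 + Z) = (36381 - 1028)/(16357 - 162) = 35353/16195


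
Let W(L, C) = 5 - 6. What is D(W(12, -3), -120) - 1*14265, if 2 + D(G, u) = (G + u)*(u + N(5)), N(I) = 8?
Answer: -715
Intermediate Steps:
W(L, C) = -1
D(G, u) = -2 + (8 + u)*(G + u) (D(G, u) = -2 + (G + u)*(u + 8) = -2 + (G + u)*(8 + u) = -2 + (8 + u)*(G + u))
D(W(12, -3), -120) - 1*14265 = (-2 + (-120)² + 8*(-1) + 8*(-120) - 1*(-120)) - 1*14265 = (-2 + 14400 - 8 - 960 + 120) - 14265 = 13550 - 14265 = -715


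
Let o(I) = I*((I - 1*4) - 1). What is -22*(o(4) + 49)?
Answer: -990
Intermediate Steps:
o(I) = I*(-5 + I) (o(I) = I*((I - 4) - 1) = I*((-4 + I) - 1) = I*(-5 + I))
-22*(o(4) + 49) = -22*(4*(-5 + 4) + 49) = -22*(4*(-1) + 49) = -22*(-4 + 49) = -22*45 = -990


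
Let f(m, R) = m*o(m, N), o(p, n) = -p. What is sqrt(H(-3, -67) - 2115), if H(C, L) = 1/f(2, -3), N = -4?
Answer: I*sqrt(8461)/2 ≈ 45.992*I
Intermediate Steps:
f(m, R) = -m**2 (f(m, R) = m*(-m) = -m**2)
H(C, L) = -1/4 (H(C, L) = 1/(-1*2**2) = 1/(-1*4) = 1/(-4) = -1/4)
sqrt(H(-3, -67) - 2115) = sqrt(-1/4 - 2115) = sqrt(-8461/4) = I*sqrt(8461)/2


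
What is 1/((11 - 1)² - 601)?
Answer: -1/501 ≈ -0.0019960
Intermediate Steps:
1/((11 - 1)² - 601) = 1/(10² - 601) = 1/(100 - 601) = 1/(-501) = -1/501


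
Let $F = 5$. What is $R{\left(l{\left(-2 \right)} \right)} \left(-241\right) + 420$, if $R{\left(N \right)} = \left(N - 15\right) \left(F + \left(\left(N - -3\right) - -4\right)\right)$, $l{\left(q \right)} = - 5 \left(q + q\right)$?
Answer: $-38140$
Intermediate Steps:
$l{\left(q \right)} = - 10 q$ ($l{\left(q \right)} = - 5 \cdot 2 q = - 10 q$)
$R{\left(N \right)} = \left(-15 + N\right) \left(12 + N\right)$ ($R{\left(N \right)} = \left(N - 15\right) \left(5 + \left(\left(N - -3\right) - -4\right)\right) = \left(-15 + N\right) \left(5 + \left(\left(N + 3\right) + 4\right)\right) = \left(-15 + N\right) \left(5 + \left(\left(3 + N\right) + 4\right)\right) = \left(-15 + N\right) \left(5 + \left(7 + N\right)\right) = \left(-15 + N\right) \left(12 + N\right)$)
$R{\left(l{\left(-2 \right)} \right)} \left(-241\right) + 420 = \left(-180 + \left(\left(-10\right) \left(-2\right)\right)^{2} - 3 \left(\left(-10\right) \left(-2\right)\right)\right) \left(-241\right) + 420 = \left(-180 + 20^{2} - 60\right) \left(-241\right) + 420 = \left(-180 + 400 - 60\right) \left(-241\right) + 420 = 160 \left(-241\right) + 420 = -38560 + 420 = -38140$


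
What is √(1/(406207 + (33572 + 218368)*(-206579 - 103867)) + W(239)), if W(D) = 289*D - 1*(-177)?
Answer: 13*√2506584824723468275125231/78213359033 ≈ 263.15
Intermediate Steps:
W(D) = 177 + 289*D (W(D) = 289*D + 177 = 177 + 289*D)
√(1/(406207 + (33572 + 218368)*(-206579 - 103867)) + W(239)) = √(1/(406207 + (33572 + 218368)*(-206579 - 103867)) + (177 + 289*239)) = √(1/(406207 + 251940*(-310446)) + (177 + 69071)) = √(1/(406207 - 78213765240) + 69248) = √(1/(-78213359033) + 69248) = √(-1/78213359033 + 69248) = √(5416118686317183/78213359033) = 13*√2506584824723468275125231/78213359033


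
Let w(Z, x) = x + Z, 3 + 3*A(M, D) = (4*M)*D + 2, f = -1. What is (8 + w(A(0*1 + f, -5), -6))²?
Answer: 625/9 ≈ 69.444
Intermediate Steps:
A(M, D) = -⅓ + 4*D*M/3 (A(M, D) = -1 + ((4*M)*D + 2)/3 = -1 + (4*D*M + 2)/3 = -1 + (2 + 4*D*M)/3 = -1 + (⅔ + 4*D*M/3) = -⅓ + 4*D*M/3)
w(Z, x) = Z + x
(8 + w(A(0*1 + f, -5), -6))² = (8 + ((-⅓ + (4/3)*(-5)*(0*1 - 1)) - 6))² = (8 + ((-⅓ + (4/3)*(-5)*(0 - 1)) - 6))² = (8 + ((-⅓ + (4/3)*(-5)*(-1)) - 6))² = (8 + ((-⅓ + 20/3) - 6))² = (8 + (19/3 - 6))² = (8 + ⅓)² = (25/3)² = 625/9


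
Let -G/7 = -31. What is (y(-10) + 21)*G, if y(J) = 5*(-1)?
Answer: 3472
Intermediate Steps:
y(J) = -5
G = 217 (G = -7*(-31) = 217)
(y(-10) + 21)*G = (-5 + 21)*217 = 16*217 = 3472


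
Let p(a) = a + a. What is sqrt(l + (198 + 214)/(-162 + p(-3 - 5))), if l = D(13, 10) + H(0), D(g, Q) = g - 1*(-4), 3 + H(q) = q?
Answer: 4*sqrt(5785)/89 ≈ 3.4184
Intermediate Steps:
H(q) = -3 + q
D(g, Q) = 4 + g (D(g, Q) = g + 4 = 4 + g)
p(a) = 2*a
l = 14 (l = (4 + 13) + (-3 + 0) = 17 - 3 = 14)
sqrt(l + (198 + 214)/(-162 + p(-3 - 5))) = sqrt(14 + (198 + 214)/(-162 + 2*(-3 - 5))) = sqrt(14 + 412/(-162 + 2*(-8))) = sqrt(14 + 412/(-162 - 16)) = sqrt(14 + 412/(-178)) = sqrt(14 + 412*(-1/178)) = sqrt(14 - 206/89) = sqrt(1040/89) = 4*sqrt(5785)/89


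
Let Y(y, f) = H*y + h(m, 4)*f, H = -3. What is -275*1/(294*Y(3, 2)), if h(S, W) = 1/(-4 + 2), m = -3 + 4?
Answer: 55/588 ≈ 0.093537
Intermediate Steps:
m = 1
h(S, W) = -½ (h(S, W) = 1/(-2) = -½)
Y(y, f) = -3*y - f/2
-275*1/(294*Y(3, 2)) = -275*1/(294*(-3*3 - ½*2)) = -275*1/(294*(-9 - 1)) = -275/((-10*294)) = -275/(-2940) = -275*(-1/2940) = 55/588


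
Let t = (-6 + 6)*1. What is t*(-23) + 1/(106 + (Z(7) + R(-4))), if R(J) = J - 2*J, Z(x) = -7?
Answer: 1/103 ≈ 0.0097087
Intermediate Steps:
R(J) = -J
t = 0 (t = 0*1 = 0)
t*(-23) + 1/(106 + (Z(7) + R(-4))) = 0*(-23) + 1/(106 + (-7 - 1*(-4))) = 0 + 1/(106 + (-7 + 4)) = 0 + 1/(106 - 3) = 0 + 1/103 = 1/103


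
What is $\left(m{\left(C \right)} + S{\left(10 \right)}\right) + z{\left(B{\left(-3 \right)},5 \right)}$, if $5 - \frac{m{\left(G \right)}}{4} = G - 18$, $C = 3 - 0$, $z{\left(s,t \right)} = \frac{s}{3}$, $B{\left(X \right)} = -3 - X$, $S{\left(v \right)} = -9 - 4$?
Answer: $67$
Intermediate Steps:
$S{\left(v \right)} = -13$ ($S{\left(v \right)} = -9 - 4 = -13$)
$z{\left(s,t \right)} = \frac{s}{3}$ ($z{\left(s,t \right)} = s \frac{1}{3} = \frac{s}{3}$)
$C = 3$ ($C = 3 + 0 = 3$)
$m{\left(G \right)} = 92 - 4 G$ ($m{\left(G \right)} = 20 - 4 \left(G - 18\right) = 20 - 4 \left(-18 + G\right) = 20 - \left(-72 + 4 G\right) = 92 - 4 G$)
$\left(m{\left(C \right)} + S{\left(10 \right)}\right) + z{\left(B{\left(-3 \right)},5 \right)} = \left(\left(92 - 12\right) - 13\right) + \frac{-3 - -3}{3} = \left(\left(92 - 12\right) - 13\right) + \frac{-3 + 3}{3} = \left(80 - 13\right) + \frac{1}{3} \cdot 0 = 67 + 0 = 67$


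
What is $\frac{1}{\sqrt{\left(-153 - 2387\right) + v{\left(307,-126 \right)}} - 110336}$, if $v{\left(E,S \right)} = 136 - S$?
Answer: $- \frac{55168}{6087017587} - \frac{i \sqrt{2278}}{12174035174} \approx -9.0632 \cdot 10^{-6} - 3.9205 \cdot 10^{-9} i$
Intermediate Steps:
$\frac{1}{\sqrt{\left(-153 - 2387\right) + v{\left(307,-126 \right)}} - 110336} = \frac{1}{\sqrt{\left(-153 - 2387\right) + \left(136 - -126\right)} - 110336} = \frac{1}{\sqrt{\left(-153 - 2387\right) + \left(136 + 126\right)} - 110336} = \frac{1}{\sqrt{-2540 + 262} - 110336} = \frac{1}{\sqrt{-2278} - 110336} = \frac{1}{i \sqrt{2278} - 110336} = \frac{1}{-110336 + i \sqrt{2278}}$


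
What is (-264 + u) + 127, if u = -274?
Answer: -411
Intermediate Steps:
(-264 + u) + 127 = (-264 - 274) + 127 = -538 + 127 = -411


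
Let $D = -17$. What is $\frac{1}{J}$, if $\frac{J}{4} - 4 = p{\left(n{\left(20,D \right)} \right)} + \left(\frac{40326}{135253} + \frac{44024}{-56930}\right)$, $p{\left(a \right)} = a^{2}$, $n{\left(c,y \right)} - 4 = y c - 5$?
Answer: $\frac{3849976645}{1790770819417516} \approx 2.1499 \cdot 10^{-6}$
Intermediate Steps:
$n{\left(c,y \right)} = -1 + c y$ ($n{\left(c,y \right)} = 4 + \left(y c - 5\right) = 4 + \left(c y - 5\right) = 4 + \left(-5 + c y\right) = -1 + c y$)
$J = \frac{1790770819417516}{3849976645}$ ($J = 16 + 4 \left(\left(-1 + 20 \left(-17\right)\right)^{2} + \left(\frac{40326}{135253} + \frac{44024}{-56930}\right)\right) = 16 + 4 \left(\left(-1 - 340\right)^{2} + \left(40326 \cdot \frac{1}{135253} + 44024 \left(- \frac{1}{56930}\right)\right)\right) = 16 + 4 \left(\left(-341\right)^{2} + \left(\frac{40326}{135253} - \frac{22012}{28465}\right)\right) = 16 + 4 \left(116281 - \frac{1829309446}{3849976645}\right) = 16 + 4 \cdot \frac{447677304947799}{3849976645} = 16 + \frac{1790709219791196}{3849976645} = \frac{1790770819417516}{3849976645} \approx 4.6514 \cdot 10^{5}$)
$\frac{1}{J} = \frac{1}{\frac{1790770819417516}{3849976645}} = \frac{3849976645}{1790770819417516}$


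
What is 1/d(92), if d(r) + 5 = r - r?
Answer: -1/5 ≈ -0.20000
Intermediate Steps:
d(r) = -5 (d(r) = -5 + (r - r) = -5 + 0 = -5)
1/d(92) = 1/(-5) = -1/5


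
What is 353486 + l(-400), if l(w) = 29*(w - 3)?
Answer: 341799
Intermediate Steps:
l(w) = -87 + 29*w (l(w) = 29*(-3 + w) = -87 + 29*w)
353486 + l(-400) = 353486 + (-87 + 29*(-400)) = 353486 + (-87 - 11600) = 353486 - 11687 = 341799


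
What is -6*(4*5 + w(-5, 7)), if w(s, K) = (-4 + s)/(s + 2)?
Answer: -138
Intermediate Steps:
w(s, K) = (-4 + s)/(2 + s)
-6*(4*5 + w(-5, 7)) = -6*(4*5 + (-4 - 5)/(2 - 5)) = -6*(20 - 9/(-3)) = -6*(20 - ⅓*(-9)) = -6*(20 + 3) = -6*23 = -138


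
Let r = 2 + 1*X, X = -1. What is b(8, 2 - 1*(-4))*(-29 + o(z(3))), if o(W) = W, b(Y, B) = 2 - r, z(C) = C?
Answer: -26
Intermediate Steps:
r = 1 (r = 2 + 1*(-1) = 2 - 1 = 1)
b(Y, B) = 1 (b(Y, B) = 2 - 1*1 = 2 - 1 = 1)
b(8, 2 - 1*(-4))*(-29 + o(z(3))) = 1*(-29 + 3) = 1*(-26) = -26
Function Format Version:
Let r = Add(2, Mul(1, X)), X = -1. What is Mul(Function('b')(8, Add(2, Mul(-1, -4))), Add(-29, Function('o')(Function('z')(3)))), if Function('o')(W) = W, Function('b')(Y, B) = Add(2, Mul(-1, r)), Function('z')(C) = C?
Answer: -26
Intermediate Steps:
r = 1 (r = Add(2, Mul(1, -1)) = Add(2, -1) = 1)
Function('b')(Y, B) = 1 (Function('b')(Y, B) = Add(2, Mul(-1, 1)) = Add(2, -1) = 1)
Mul(Function('b')(8, Add(2, Mul(-1, -4))), Add(-29, Function('o')(Function('z')(3)))) = Mul(1, Add(-29, 3)) = Mul(1, -26) = -26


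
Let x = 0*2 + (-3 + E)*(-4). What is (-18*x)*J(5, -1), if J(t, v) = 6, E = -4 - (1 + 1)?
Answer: -3888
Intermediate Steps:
E = -6 (E = -4 - 1*2 = -4 - 2 = -6)
x = 36 (x = 0*2 + (-3 - 6)*(-4) = 0 - 9*(-4) = 0 + 36 = 36)
(-18*x)*J(5, -1) = -18*36*6 = -648*6 = -3888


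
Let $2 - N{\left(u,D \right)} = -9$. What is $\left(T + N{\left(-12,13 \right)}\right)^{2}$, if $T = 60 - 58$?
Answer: $169$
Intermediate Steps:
$T = 2$
$N{\left(u,D \right)} = 11$ ($N{\left(u,D \right)} = 2 - -9 = 2 + 9 = 11$)
$\left(T + N{\left(-12,13 \right)}\right)^{2} = \left(2 + 11\right)^{2} = 13^{2} = 169$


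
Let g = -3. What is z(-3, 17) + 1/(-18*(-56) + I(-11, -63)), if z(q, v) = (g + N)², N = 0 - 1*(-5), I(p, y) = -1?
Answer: 4029/1007 ≈ 4.0010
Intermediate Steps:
N = 5 (N = 0 + 5 = 5)
z(q, v) = 4 (z(q, v) = (-3 + 5)² = 2² = 4)
z(-3, 17) + 1/(-18*(-56) + I(-11, -63)) = 4 + 1/(-18*(-56) - 1) = 4 + 1/(1008 - 1) = 4 + 1/1007 = 4029/1007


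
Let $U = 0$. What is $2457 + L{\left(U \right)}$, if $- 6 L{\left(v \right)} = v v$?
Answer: $2457$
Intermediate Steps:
$L{\left(v \right)} = - \frac{v^{2}}{6}$ ($L{\left(v \right)} = - \frac{v v}{6} = - \frac{v^{2}}{6}$)
$2457 + L{\left(U \right)} = 2457 - \frac{0^{2}}{6} = 2457 - 0 = 2457 + 0 = 2457$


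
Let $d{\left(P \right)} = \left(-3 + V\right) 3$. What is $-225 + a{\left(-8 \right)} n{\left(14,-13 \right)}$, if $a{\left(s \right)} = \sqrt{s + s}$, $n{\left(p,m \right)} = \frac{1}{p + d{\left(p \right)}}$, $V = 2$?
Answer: $-225 + \frac{4 i}{11} \approx -225.0 + 0.36364 i$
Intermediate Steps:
$d{\left(P \right)} = -3$ ($d{\left(P \right)} = \left(-3 + 2\right) 3 = \left(-1\right) 3 = -3$)
$n{\left(p,m \right)} = \frac{1}{-3 + p}$ ($n{\left(p,m \right)} = \frac{1}{p - 3} = \frac{1}{-3 + p}$)
$a{\left(s \right)} = \sqrt{2} \sqrt{s}$ ($a{\left(s \right)} = \sqrt{2 s} = \sqrt{2} \sqrt{s}$)
$-225 + a{\left(-8 \right)} n{\left(14,-13 \right)} = -225 + \frac{\sqrt{2} \sqrt{-8}}{-3 + 14} = -225 + \frac{\sqrt{2} \cdot 2 i \sqrt{2}}{11} = -225 + 4 i \frac{1}{11} = -225 + \frac{4 i}{11}$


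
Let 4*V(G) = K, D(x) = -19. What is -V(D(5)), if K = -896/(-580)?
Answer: -56/145 ≈ -0.38621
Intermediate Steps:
K = 224/145 (K = -896*(-1/580) = 224/145 ≈ 1.5448)
V(G) = 56/145 (V(G) = (¼)*(224/145) = 56/145)
-V(D(5)) = -1*56/145 = -56/145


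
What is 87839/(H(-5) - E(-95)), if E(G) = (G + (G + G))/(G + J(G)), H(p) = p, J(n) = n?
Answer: -175678/13 ≈ -13514.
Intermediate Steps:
E(G) = 3/2 (E(G) = (G + (G + G))/(G + G) = (G + 2*G)/((2*G)) = (3*G)*(1/(2*G)) = 3/2)
87839/(H(-5) - E(-95)) = 87839/(-5 - 1*3/2) = 87839/(-5 - 3/2) = 87839/(-13/2) = 87839*(-2/13) = -175678/13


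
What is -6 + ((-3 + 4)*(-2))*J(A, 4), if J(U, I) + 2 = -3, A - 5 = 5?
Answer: 4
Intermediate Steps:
A = 10 (A = 5 + 5 = 10)
J(U, I) = -5 (J(U, I) = -2 - 3 = -5)
-6 + ((-3 + 4)*(-2))*J(A, 4) = -6 + ((-3 + 4)*(-2))*(-5) = -6 + (1*(-2))*(-5) = -6 - 2*(-5) = -6 + 10 = 4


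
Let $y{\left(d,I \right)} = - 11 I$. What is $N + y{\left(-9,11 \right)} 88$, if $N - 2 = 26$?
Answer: $-10620$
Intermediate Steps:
$N = 28$ ($N = 2 + 26 = 28$)
$N + y{\left(-9,11 \right)} 88 = 28 + \left(-11\right) 11 \cdot 88 = 28 - 10648 = -10620$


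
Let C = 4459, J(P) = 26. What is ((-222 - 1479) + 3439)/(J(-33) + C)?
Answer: 1738/4485 ≈ 0.38751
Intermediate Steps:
((-222 - 1479) + 3439)/(J(-33) + C) = ((-222 - 1479) + 3439)/(26 + 4459) = (-1701 + 3439)/4485 = 1738*(1/4485) = 1738/4485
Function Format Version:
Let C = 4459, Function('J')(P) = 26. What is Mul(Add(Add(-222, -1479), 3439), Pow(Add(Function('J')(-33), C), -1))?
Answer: Rational(1738, 4485) ≈ 0.38751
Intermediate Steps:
Mul(Add(Add(-222, -1479), 3439), Pow(Add(Function('J')(-33), C), -1)) = Mul(Add(Add(-222, -1479), 3439), Pow(Add(26, 4459), -1)) = Mul(Add(-1701, 3439), Pow(4485, -1)) = Mul(1738, Rational(1, 4485)) = Rational(1738, 4485)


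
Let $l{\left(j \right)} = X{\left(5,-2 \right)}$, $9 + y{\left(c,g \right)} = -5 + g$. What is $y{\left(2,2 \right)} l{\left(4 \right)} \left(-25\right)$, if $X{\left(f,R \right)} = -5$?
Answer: $-1500$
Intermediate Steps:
$y{\left(c,g \right)} = -14 + g$ ($y{\left(c,g \right)} = -9 + \left(-5 + g\right) = -14 + g$)
$l{\left(j \right)} = -5$
$y{\left(2,2 \right)} l{\left(4 \right)} \left(-25\right) = \left(-14 + 2\right) \left(-5\right) \left(-25\right) = \left(-12\right) \left(-5\right) \left(-25\right) = 60 \left(-25\right) = -1500$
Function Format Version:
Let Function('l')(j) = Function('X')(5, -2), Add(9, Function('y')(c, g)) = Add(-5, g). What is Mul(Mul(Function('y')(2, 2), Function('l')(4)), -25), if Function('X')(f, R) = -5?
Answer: -1500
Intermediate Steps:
Function('y')(c, g) = Add(-14, g) (Function('y')(c, g) = Add(-9, Add(-5, g)) = Add(-14, g))
Function('l')(j) = -5
Mul(Mul(Function('y')(2, 2), Function('l')(4)), -25) = Mul(Mul(Add(-14, 2), -5), -25) = Mul(Mul(-12, -5), -25) = Mul(60, -25) = -1500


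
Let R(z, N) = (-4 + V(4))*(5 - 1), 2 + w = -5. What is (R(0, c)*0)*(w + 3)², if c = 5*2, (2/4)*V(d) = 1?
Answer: 0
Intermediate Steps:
w = -7 (w = -2 - 5 = -7)
V(d) = 2 (V(d) = 2*1 = 2)
c = 10
R(z, N) = -8 (R(z, N) = (-4 + 2)*(5 - 1) = -2*4 = -8)
(R(0, c)*0)*(w + 3)² = (-8*0)*(-7 + 3)² = 0*(-4)² = 0*16 = 0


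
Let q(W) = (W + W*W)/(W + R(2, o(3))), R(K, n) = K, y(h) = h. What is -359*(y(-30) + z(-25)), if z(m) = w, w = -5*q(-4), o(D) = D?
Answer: 0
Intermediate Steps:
q(W) = (W + W²)/(2 + W) (q(W) = (W + W*W)/(W + 2) = (W + W²)/(2 + W))
w = 30 (w = -(-20)*(1 - 4)/(2 - 4) = -(-20)*(-3)/(-2) = -(-20)*(-1)*(-3)/2 = -5*(-6) = 30)
z(m) = 30
-359*(y(-30) + z(-25)) = -359*(-30 + 30) = -359*0 = 0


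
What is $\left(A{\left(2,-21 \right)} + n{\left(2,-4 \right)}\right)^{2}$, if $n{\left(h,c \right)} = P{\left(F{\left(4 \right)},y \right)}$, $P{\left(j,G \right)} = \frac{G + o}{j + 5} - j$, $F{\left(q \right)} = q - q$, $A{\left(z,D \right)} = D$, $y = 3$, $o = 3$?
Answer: $\frac{9801}{25} \approx 392.04$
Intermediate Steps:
$F{\left(q \right)} = 0$
$P{\left(j,G \right)} = - j + \frac{3 + G}{5 + j}$ ($P{\left(j,G \right)} = \frac{G + 3}{j + 5} - j = \frac{3 + G}{5 + j} - j = - j + \frac{3 + G}{5 + j}$)
$n{\left(h,c \right)} = \frac{6}{5}$ ($n{\left(h,c \right)} = \frac{3 + 3 - 0^{2} - 0}{5 + 0} = \frac{3 + 3 - 0 + 0}{5} = \frac{3 + 3 + 0 + 0}{5} = \frac{1}{5} \cdot 6 = \frac{6}{5}$)
$\left(A{\left(2,-21 \right)} + n{\left(2,-4 \right)}\right)^{2} = \left(-21 + \frac{6}{5}\right)^{2} = \left(- \frac{99}{5}\right)^{2} = \frac{9801}{25}$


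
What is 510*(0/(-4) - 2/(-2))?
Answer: 510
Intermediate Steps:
510*(0/(-4) - 2/(-2)) = 510*(0*(-1/4) - 2*(-1/2)) = 510*(0 + 1) = 510*1 = 510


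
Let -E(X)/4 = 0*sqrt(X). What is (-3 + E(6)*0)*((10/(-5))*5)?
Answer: 30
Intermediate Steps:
E(X) = 0 (E(X) = -0*sqrt(X) = -4*0 = 0)
(-3 + E(6)*0)*((10/(-5))*5) = (-3 + 0*0)*((10/(-5))*5) = (-3 + 0)*((10*(-1/5))*5) = -(-6)*5 = -3*(-10) = 30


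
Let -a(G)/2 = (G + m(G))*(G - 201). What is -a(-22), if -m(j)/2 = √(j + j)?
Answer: 9812 + 1784*I*√11 ≈ 9812.0 + 5916.9*I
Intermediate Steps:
m(j) = -2*√2*√j (m(j) = -2*√(j + j) = -2*√2*√j)
a(G) = -2*(-201 + G)*(G - 2*√2*√G) (a(G) = -2*(G - 2*√2*√G)*(G - 201) = -2*(G - 2*√2*√G)*(-201 + G) = -2*(-201 + G)*(G - 2*√2*√G))
-a(-22) = -(-2*(-22)² + 402*(-22) - 804*√2*√(-22) + 4*√2*(-22)^(3/2)) = -(-2*484 - 8844 - 804*√2*I*√22 + 4*√2*(-22*I*√22)) = -(-968 - 8844 - 1608*I*√11 - 176*I*√11) = -(-9812 - 1784*I*√11) = 9812 + 1784*I*√11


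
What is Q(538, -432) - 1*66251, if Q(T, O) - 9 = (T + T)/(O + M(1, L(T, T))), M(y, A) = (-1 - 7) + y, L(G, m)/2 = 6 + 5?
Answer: -29081314/439 ≈ -66245.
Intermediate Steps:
L(G, m) = 22 (L(G, m) = 2*(6 + 5) = 2*11 = 22)
M(y, A) = -8 + y
Q(T, O) = 9 + 2*T/(-7 + O) (Q(T, O) = 9 + (T + T)/(O + (-8 + 1)) = 9 + (2*T)/(O - 7) = 9 + (2*T)/(-7 + O) = 9 + 2*T/(-7 + O))
Q(538, -432) - 1*66251 = (-63 + 2*538 + 9*(-432))/(-7 - 432) - 1*66251 = (-63 + 1076 - 3888)/(-439) - 66251 = -1/439*(-2875) - 66251 = 2875/439 - 66251 = -29081314/439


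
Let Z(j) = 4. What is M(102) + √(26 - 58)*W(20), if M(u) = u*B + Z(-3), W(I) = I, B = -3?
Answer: -302 + 80*I*√2 ≈ -302.0 + 113.14*I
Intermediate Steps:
M(u) = 4 - 3*u (M(u) = u*(-3) + 4 = -3*u + 4 = 4 - 3*u)
M(102) + √(26 - 58)*W(20) = (4 - 3*102) + √(26 - 58)*20 = (4 - 306) + √(-32)*20 = -302 + (4*I*√2)*20 = -302 + 80*I*√2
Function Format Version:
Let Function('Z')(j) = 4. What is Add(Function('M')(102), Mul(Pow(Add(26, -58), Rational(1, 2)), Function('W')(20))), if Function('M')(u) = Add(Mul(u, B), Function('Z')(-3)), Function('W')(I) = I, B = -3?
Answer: Add(-302, Mul(80, I, Pow(2, Rational(1, 2)))) ≈ Add(-302.00, Mul(113.14, I))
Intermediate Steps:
Function('M')(u) = Add(4, Mul(-3, u)) (Function('M')(u) = Add(Mul(u, -3), 4) = Add(Mul(-3, u), 4) = Add(4, Mul(-3, u)))
Add(Function('M')(102), Mul(Pow(Add(26, -58), Rational(1, 2)), Function('W')(20))) = Add(Add(4, Mul(-3, 102)), Mul(Pow(Add(26, -58), Rational(1, 2)), 20)) = Add(Add(4, -306), Mul(Pow(-32, Rational(1, 2)), 20)) = Add(-302, Mul(Mul(4, I, Pow(2, Rational(1, 2))), 20)) = Add(-302, Mul(80, I, Pow(2, Rational(1, 2))))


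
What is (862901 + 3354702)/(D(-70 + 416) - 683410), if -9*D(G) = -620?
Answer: -37958427/6150070 ≈ -6.1720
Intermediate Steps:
D(G) = 620/9 (D(G) = -1/9*(-620) = 620/9)
(862901 + 3354702)/(D(-70 + 416) - 683410) = (862901 + 3354702)/(620/9 - 683410) = 4217603/(-6150070/9) = 4217603*(-9/6150070) = -37958427/6150070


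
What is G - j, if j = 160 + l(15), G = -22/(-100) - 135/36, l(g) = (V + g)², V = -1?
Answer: -35953/100 ≈ -359.53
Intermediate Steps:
l(g) = (-1 + g)²
G = -353/100 (G = -22*(-1/100) - 135*1/36 = 11/50 - 15/4 = -353/100 ≈ -3.5300)
j = 356 (j = 160 + (-1 + 15)² = 160 + 14² = 160 + 196 = 356)
G - j = -353/100 - 1*356 = -353/100 - 356 = -35953/100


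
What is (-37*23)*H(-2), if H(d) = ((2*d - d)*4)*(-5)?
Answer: -34040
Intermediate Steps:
H(d) = -20*d (H(d) = (d*4)*(-5) = (4*d)*(-5) = -20*d)
(-37*23)*H(-2) = (-37*23)*(-20*(-2)) = -851*40 = -34040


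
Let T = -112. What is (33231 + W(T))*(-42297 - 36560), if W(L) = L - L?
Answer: -2620496967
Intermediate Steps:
W(L) = 0
(33231 + W(T))*(-42297 - 36560) = (33231 + 0)*(-42297 - 36560) = 33231*(-78857) = -2620496967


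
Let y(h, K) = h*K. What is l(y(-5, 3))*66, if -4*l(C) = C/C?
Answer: -33/2 ≈ -16.500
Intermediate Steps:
y(h, K) = K*h
l(C) = -¼ (l(C) = -C/(4*C) = -¼*1 = -¼)
l(y(-5, 3))*66 = -¼*66 = -33/2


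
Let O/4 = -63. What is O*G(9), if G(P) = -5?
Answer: 1260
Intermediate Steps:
O = -252 (O = 4*(-63) = -252)
O*G(9) = -252*(-5) = 1260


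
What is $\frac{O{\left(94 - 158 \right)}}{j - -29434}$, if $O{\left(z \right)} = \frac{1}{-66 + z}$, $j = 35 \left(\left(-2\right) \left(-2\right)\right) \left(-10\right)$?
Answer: $- \frac{1}{3644420} \approx -2.7439 \cdot 10^{-7}$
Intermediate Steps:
$j = -1400$ ($j = 35 \cdot 4 \left(-10\right) = 140 \left(-10\right) = -1400$)
$\frac{O{\left(94 - 158 \right)}}{j - -29434} = \frac{1}{\left(-66 + \left(94 - 158\right)\right) \left(-1400 - -29434\right)} = \frac{1}{\left(-66 - 64\right) \left(-1400 + 29434\right)} = \frac{1}{\left(-130\right) 28034} = \left(- \frac{1}{130}\right) \frac{1}{28034} = - \frac{1}{3644420}$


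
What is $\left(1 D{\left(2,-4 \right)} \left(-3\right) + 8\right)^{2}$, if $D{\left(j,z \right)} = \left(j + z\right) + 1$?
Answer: $121$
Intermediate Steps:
$D{\left(j,z \right)} = 1 + j + z$
$\left(1 D{\left(2,-4 \right)} \left(-3\right) + 8\right)^{2} = \left(1 \left(1 + 2 - 4\right) \left(-3\right) + 8\right)^{2} = \left(1 \left(-1\right) \left(-3\right) + 8\right)^{2} = \left(\left(-1\right) \left(-3\right) + 8\right)^{2} = \left(3 + 8\right)^{2} = 11^{2} = 121$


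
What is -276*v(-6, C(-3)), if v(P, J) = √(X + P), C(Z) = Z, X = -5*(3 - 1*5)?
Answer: -552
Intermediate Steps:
X = 10 (X = -5*(3 - 5) = -5*(-2) = 10)
v(P, J) = √(10 + P)
-276*v(-6, C(-3)) = -276*√(10 - 6) = -276*√4 = -276*2 = -552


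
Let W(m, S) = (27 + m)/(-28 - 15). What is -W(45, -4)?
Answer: 72/43 ≈ 1.6744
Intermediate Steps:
W(m, S) = -27/43 - m/43 (W(m, S) = (27 + m)/(-43) = (27 + m)*(-1/43) = -27/43 - m/43)
-W(45, -4) = -(-27/43 - 1/43*45) = -(-27/43 - 45/43) = -1*(-72/43) = 72/43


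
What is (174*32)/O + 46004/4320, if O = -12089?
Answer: 133022149/13056120 ≈ 10.188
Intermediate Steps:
(174*32)/O + 46004/4320 = (174*32)/(-12089) + 46004/4320 = 5568*(-1/12089) + 46004*(1/4320) = -5568/12089 + 11501/1080 = 133022149/13056120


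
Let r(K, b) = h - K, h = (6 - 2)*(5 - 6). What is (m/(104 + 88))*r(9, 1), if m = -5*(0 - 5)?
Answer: -325/192 ≈ -1.6927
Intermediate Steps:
h = -4 (h = 4*(-1) = -4)
r(K, b) = -4 - K
m = 25 (m = -5*(-5) = 25)
(m/(104 + 88))*r(9, 1) = (25/(104 + 88))*(-4 - 1*9) = (25/192)*(-4 - 9) = ((1/192)*25)*(-13) = (25/192)*(-13) = -325/192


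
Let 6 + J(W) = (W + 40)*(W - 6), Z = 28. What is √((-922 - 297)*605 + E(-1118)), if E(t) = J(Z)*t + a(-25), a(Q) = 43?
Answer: 2*I*√600818 ≈ 1550.3*I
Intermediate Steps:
J(W) = -6 + (-6 + W)*(40 + W) (J(W) = -6 + (W + 40)*(W - 6) = -6 + (40 + W)*(-6 + W) = -6 + (-6 + W)*(40 + W))
E(t) = 43 + 1490*t (E(t) = (-246 + 28² + 34*28)*t + 43 = (-246 + 784 + 952)*t + 43 = 1490*t + 43 = 43 + 1490*t)
√((-922 - 297)*605 + E(-1118)) = √((-922 - 297)*605 + (43 + 1490*(-1118))) = √(-1219*605 + (43 - 1665820)) = √(-737495 - 1665777) = √(-2403272) = 2*I*√600818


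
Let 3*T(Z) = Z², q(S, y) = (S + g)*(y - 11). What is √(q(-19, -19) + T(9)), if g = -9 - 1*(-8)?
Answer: √627 ≈ 25.040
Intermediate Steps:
g = -1 (g = -9 + 8 = -1)
q(S, y) = (-1 + S)*(-11 + y) (q(S, y) = (S - 1)*(y - 11) = (-1 + S)*(-11 + y))
T(Z) = Z²/3
√(q(-19, -19) + T(9)) = √((11 - 1*(-19) - 11*(-19) - 19*(-19)) + (⅓)*9²) = √((11 + 19 + 209 + 361) + (⅓)*81) = √(600 + 27) = √627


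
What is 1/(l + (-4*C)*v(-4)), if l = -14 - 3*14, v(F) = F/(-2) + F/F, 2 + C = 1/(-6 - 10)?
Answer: -4/125 ≈ -0.032000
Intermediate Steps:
C = -33/16 (C = -2 + 1/(-6 - 10) = -2 + 1/(-16) = -2 - 1/16 = -33/16 ≈ -2.0625)
v(F) = 1 - F/2 (v(F) = F*(-½) + 1 = -F/2 + 1 = 1 - F/2)
l = -56 (l = -14 - 42 = -56)
1/(l + (-4*C)*v(-4)) = 1/(-56 + (-4*(-33/16))*(1 - ½*(-4))) = 1/(-56 + 33*(1 + 2)/4) = 1/(-56 + (33/4)*3) = 1/(-56 + 99/4) = 1/(-125/4) = -4/125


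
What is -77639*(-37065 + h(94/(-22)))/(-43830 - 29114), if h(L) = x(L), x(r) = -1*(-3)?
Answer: -1438728309/36472 ≈ -39448.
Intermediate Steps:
x(r) = 3
h(L) = 3
-77639*(-37065 + h(94/(-22)))/(-43830 - 29114) = -77639*(-37065 + 3)/(-43830 - 29114) = -77639/((-72944/(-37062))) = -77639/((-72944*(-1/37062))) = -77639/36472/18531 = -77639*18531/36472 = -1438728309/36472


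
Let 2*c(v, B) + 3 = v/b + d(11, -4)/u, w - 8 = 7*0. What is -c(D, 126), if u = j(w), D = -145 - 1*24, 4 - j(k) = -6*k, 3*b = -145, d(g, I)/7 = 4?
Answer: -1951/3770 ≈ -0.51751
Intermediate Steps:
d(g, I) = 28 (d(g, I) = 7*4 = 28)
b = -145/3 (b = (1/3)*(-145) = -145/3 ≈ -48.333)
w = 8 (w = 8 + 7*0 = 8 + 0 = 8)
j(k) = 4 + 6*k (j(k) = 4 - (-6)*k = 4 + 6*k)
D = -169 (D = -145 - 24 = -169)
u = 52 (u = 4 + 6*8 = 4 + 48 = 52)
c(v, B) = -16/13 - 3*v/290 (c(v, B) = -3/2 + (v/(-145/3) + 28/52)/2 = -3/2 + (v*(-3/145) + 28*(1/52))/2 = -3/2 + (-3*v/145 + 7/13)/2 = -3/2 + (7/13 - 3*v/145)/2 = -3/2 + (7/26 - 3*v/290) = -16/13 - 3*v/290)
-c(D, 126) = -(-16/13 - 3/290*(-169)) = -(-16/13 + 507/290) = -1*1951/3770 = -1951/3770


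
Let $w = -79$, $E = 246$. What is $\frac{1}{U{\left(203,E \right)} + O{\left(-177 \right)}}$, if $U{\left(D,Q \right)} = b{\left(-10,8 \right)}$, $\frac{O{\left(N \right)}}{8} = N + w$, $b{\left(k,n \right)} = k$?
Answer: $- \frac{1}{2058} \approx -0.00048591$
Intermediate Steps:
$O{\left(N \right)} = -632 + 8 N$ ($O{\left(N \right)} = 8 \left(N - 79\right) = 8 \left(-79 + N\right) = -632 + 8 N$)
$U{\left(D,Q \right)} = -10$
$\frac{1}{U{\left(203,E \right)} + O{\left(-177 \right)}} = \frac{1}{-10 + \left(-632 + 8 \left(-177\right)\right)} = \frac{1}{-10 - 2048} = \frac{1}{-2058} = - \frac{1}{2058}$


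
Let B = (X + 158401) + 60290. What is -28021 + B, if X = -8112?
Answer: 182558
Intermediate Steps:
B = 210579 (B = (-8112 + 158401) + 60290 = 150289 + 60290 = 210579)
-28021 + B = -28021 + 210579 = 182558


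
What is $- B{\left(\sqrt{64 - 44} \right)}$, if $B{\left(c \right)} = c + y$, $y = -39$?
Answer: $39 - 2 \sqrt{5} \approx 34.528$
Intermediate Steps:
$B{\left(c \right)} = -39 + c$ ($B{\left(c \right)} = c - 39 = -39 + c$)
$- B{\left(\sqrt{64 - 44} \right)} = - (-39 + \sqrt{64 - 44}) = - (-39 + \sqrt{20}) = - (-39 + 2 \sqrt{5}) = 39 - 2 \sqrt{5}$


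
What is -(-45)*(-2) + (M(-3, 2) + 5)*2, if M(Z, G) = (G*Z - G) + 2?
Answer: -92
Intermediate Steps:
M(Z, G) = 2 - G + G*Z (M(Z, G) = (-G + G*Z) + 2 = 2 - G + G*Z)
-(-45)*(-2) + (M(-3, 2) + 5)*2 = -(-45)*(-2) + ((2 - 1*2 + 2*(-3)) + 5)*2 = -9*10 + ((2 - 2 - 6) + 5)*2 = -90 + (-6 + 5)*2 = -90 - 1*2 = -90 - 2 = -92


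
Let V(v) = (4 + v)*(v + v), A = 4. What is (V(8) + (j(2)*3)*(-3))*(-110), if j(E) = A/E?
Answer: -19140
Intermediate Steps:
j(E) = 4/E
V(v) = 2*v*(4 + v) (V(v) = (4 + v)*(2*v) = 2*v*(4 + v))
(V(8) + (j(2)*3)*(-3))*(-110) = (2*8*(4 + 8) + ((4/2)*3)*(-3))*(-110) = (2*8*12 + ((4*(½))*3)*(-3))*(-110) = (192 + (2*3)*(-3))*(-110) = (192 + 6*(-3))*(-110) = (192 - 18)*(-110) = 174*(-110) = -19140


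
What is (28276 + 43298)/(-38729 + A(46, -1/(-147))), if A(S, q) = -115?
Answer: -11929/6474 ≈ -1.8426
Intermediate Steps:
(28276 + 43298)/(-38729 + A(46, -1/(-147))) = (28276 + 43298)/(-38729 - 115) = 71574/(-38844) = 71574*(-1/38844) = -11929/6474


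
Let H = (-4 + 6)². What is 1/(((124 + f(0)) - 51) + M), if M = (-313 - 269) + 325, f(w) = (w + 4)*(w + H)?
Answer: -1/168 ≈ -0.0059524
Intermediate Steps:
H = 4 (H = 2² = 4)
f(w) = (4 + w)² (f(w) = (w + 4)*(w + 4) = (4 + w)*(4 + w) = (4 + w)²)
M = -257 (M = -582 + 325 = -257)
1/(((124 + f(0)) - 51) + M) = 1/(((124 + (16 + 0² + 8*0)) - 51) - 257) = 1/(((124 + (16 + 0 + 0)) - 51) - 257) = 1/(((124 + 16) - 51) - 257) = 1/((140 - 51) - 257) = 1/(89 - 257) = 1/(-168) = -1/168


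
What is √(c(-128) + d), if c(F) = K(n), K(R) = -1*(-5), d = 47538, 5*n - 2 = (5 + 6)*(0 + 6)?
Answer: √47543 ≈ 218.04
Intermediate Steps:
n = 68/5 (n = ⅖ + ((5 + 6)*(0 + 6))/5 = ⅖ + (11*6)/5 = ⅖ + (⅕)*66 = ⅖ + 66/5 = 68/5 ≈ 13.600)
K(R) = 5
c(F) = 5
√(c(-128) + d) = √(5 + 47538) = √47543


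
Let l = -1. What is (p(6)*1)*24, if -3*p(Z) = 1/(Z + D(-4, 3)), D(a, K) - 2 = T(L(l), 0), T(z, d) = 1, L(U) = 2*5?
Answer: -8/9 ≈ -0.88889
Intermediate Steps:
L(U) = 10
D(a, K) = 3 (D(a, K) = 2 + 1 = 3)
p(Z) = -1/(3*(3 + Z)) (p(Z) = -1/(3*(Z + 3)) = -1/(3*(3 + Z)))
(p(6)*1)*24 = (-1/(9 + 3*6)*1)*24 = (-1/(9 + 18)*1)*24 = (-1/27*1)*24 = (-1*1/27*1)*24 = -1/27*1*24 = -1/27*24 = -8/9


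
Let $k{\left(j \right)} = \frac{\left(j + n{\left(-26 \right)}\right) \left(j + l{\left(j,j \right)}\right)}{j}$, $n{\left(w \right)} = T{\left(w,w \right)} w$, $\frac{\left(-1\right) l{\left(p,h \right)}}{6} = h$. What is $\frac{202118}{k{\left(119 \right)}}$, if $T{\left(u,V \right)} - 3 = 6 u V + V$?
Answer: $\frac{202118}{523695} \approx 0.38595$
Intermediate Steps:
$T{\left(u,V \right)} = 3 + V + 6 V u$ ($T{\left(u,V \right)} = 3 + \left(6 u V + V\right) = 3 + \left(6 V u + V\right) = 3 + \left(V + 6 V u\right) = 3 + V + 6 V u$)
$l{\left(p,h \right)} = - 6 h$
$n{\left(w \right)} = w \left(3 + w + 6 w^{2}\right)$ ($n{\left(w \right)} = \left(3 + w + 6 w w\right) w = \left(3 + w + 6 w^{2}\right) w = w \left(3 + w + 6 w^{2}\right)$)
$k{\left(j \right)} = 524290 - 5 j$ ($k{\left(j \right)} = \frac{\left(j - 26 \left(3 - 26 + 6 \left(-26\right)^{2}\right)\right) \left(j - 6 j\right)}{j} = \frac{\left(j - 26 \left(3 - 26 + 6 \cdot 676\right)\right) \left(- 5 j\right)}{j} = \frac{\left(j - 26 \left(3 - 26 + 4056\right)\right) \left(- 5 j\right)}{j} = \frac{\left(j - 104858\right) \left(- 5 j\right)}{j} = \frac{\left(-104858 + j\right) \left(- 5 j\right)}{j} = \frac{\left(-5\right) j \left(-104858 + j\right)}{j} = 524290 - 5 j$)
$\frac{202118}{k{\left(119 \right)}} = \frac{202118}{524290 - 595} = \frac{202118}{523695}$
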